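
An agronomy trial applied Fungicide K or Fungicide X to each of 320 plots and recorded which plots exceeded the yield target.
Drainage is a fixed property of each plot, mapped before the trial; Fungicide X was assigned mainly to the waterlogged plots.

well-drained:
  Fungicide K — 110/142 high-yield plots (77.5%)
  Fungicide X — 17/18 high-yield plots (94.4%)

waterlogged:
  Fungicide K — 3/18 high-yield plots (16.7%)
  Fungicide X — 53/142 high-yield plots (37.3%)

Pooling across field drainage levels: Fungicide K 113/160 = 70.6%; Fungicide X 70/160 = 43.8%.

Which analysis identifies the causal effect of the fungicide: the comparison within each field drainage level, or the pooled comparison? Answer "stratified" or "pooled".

Fungicide X is higher inside every field drainage stratum but Fungicide K is higher in aggregate. Whether to stratify depends on how field drainage relates to the fungicide.
Nothing the fungicide does changes field drainage; the imbalance is an allocation artefact. With field drainage also predicting the outcome, the pooled figure is confounded, and the within-stratum comparison is the causal one.
Within each level — well-drained: 77.5% vs 94.4%; waterlogged: 16.7% vs 37.3% — Fungicide X is higher every time.

stratified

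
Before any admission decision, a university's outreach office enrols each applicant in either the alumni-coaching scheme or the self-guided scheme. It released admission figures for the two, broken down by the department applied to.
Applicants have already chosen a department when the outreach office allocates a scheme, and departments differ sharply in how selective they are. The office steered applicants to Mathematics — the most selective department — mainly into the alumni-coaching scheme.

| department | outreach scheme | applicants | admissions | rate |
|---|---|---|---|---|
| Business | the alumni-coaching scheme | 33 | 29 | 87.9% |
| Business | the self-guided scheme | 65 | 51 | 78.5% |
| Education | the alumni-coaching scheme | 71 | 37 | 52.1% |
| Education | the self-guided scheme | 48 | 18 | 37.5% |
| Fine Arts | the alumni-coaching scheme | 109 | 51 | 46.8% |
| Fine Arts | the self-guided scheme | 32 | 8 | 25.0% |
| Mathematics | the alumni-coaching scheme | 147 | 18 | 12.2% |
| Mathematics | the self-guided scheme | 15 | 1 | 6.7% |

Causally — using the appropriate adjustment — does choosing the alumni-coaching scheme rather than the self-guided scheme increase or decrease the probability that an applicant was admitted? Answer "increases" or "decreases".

increases

The department-specific comparison favours the alumni-coaching scheme throughout, but the pooled figures favour the self-guided scheme. The question is whether to condition on department.
Department differs across outreach schemes for reasons unrelated to any effect of the outreach scheme itself, and it separately predicts the outcome — a classic confounder. We must compare within department levels.
Within each level — Business: 87.9% vs 78.5%; Education: 52.1% vs 37.5%; Fine Arts: 46.8% vs 25.0%; Mathematics: 12.2% vs 6.7% — the alumni-coaching scheme is higher every time.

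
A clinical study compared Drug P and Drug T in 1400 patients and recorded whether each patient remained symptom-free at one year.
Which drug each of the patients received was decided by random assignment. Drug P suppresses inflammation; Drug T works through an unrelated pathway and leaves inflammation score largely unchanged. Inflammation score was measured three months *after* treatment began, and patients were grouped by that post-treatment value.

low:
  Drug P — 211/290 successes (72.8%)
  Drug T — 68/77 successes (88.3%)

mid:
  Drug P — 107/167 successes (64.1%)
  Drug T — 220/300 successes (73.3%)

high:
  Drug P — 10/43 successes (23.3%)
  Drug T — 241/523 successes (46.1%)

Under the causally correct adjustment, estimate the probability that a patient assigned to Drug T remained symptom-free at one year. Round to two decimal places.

0.59

Inflammation score here is a post-treatment variable shaped by the drug; conditioning on it would introduce bias rather than remove it. The overall comparison is the causal one.
So P(outcome | do(Drug T)) is just the pooled rate for Drug T: 529/900 = 0.588.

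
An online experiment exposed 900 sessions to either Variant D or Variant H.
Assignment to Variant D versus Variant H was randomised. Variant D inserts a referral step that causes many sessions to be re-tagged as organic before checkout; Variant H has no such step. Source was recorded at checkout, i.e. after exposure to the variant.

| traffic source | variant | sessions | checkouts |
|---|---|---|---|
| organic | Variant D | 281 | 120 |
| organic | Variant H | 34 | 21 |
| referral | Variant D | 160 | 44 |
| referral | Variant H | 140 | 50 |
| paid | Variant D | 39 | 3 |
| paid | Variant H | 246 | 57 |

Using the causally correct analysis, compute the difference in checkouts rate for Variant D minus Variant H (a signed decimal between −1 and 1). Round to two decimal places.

The traffic source-specific comparison favours Variant H throughout, but the pooled figures favour Variant D. The question is whether to condition on traffic source.
The distribution of traffic source is itself part of what the variant does — it is an intermediate outcome. Holding it fixed would remove that part of the effect; the total effect is the pooled difference.
The causal difference is the pooled difference: 0.348 − 0.305 = +0.043.

+0.04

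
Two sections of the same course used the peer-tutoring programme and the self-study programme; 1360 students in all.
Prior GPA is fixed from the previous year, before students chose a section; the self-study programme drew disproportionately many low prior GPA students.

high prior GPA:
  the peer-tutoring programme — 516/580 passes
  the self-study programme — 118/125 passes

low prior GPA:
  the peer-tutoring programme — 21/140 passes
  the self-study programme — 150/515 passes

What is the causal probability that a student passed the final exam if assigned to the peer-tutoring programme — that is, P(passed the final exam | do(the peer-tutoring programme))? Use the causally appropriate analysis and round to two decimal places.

0.53

Nothing the teaching method does changes prior GPA band; the imbalance is an allocation artefact. With prior GPA band also predicting the outcome, the pooled figure is confounded, and the within-stratum comparison is the causal one.
Standardising the peer-tutoring programme to the population prior GPA band mix: 0.518·516/580 + 0.482·21/140 = 0.533.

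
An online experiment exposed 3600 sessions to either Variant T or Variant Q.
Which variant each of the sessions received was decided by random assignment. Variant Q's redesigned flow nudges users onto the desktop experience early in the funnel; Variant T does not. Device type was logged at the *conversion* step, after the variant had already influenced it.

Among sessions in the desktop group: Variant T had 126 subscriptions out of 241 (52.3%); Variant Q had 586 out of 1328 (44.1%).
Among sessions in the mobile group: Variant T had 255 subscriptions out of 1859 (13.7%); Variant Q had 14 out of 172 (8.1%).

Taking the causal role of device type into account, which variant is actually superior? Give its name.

Because the variant influences device type, device type is a post-treatment mediator, not a confounder. Stratifying on it would bias the estimate; the causal effect is the crude pooled difference.
Pooled: Variant T 18.1% vs Variant Q 40.0%; Variant Q is higher overall.

Variant Q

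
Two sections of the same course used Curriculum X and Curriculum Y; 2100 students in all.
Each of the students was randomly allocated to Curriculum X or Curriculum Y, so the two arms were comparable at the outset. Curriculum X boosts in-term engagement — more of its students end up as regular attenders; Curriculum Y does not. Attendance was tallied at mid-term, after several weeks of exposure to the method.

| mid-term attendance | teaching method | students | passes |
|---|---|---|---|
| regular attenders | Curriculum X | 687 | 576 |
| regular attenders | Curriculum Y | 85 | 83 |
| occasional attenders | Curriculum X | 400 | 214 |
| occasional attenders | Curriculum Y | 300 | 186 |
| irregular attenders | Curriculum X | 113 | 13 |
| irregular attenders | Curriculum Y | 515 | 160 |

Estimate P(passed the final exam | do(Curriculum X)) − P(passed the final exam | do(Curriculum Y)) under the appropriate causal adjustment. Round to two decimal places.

Because the teaching method influences mid-term attendance, mid-term attendance is a post-treatment mediator, not a confounder. Stratifying on it would bias the estimate; the causal effect is the crude pooled difference.
The causal difference is the pooled difference: 0.669 − 0.477 = +0.193.

+0.19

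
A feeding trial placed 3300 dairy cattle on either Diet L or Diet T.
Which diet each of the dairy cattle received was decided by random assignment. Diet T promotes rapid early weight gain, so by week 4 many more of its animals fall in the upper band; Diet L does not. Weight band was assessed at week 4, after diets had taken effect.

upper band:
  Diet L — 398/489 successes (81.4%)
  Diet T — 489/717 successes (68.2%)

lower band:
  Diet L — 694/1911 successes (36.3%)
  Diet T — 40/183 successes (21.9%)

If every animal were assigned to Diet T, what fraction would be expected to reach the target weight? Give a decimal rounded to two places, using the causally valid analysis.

0.59

The distribution of week-4 weight band is itself part of what the diet does — it is an intermediate outcome. Holding it fixed would remove that part of the effect; the total effect is the pooled difference.
So P(outcome | do(Diet T)) is just the pooled rate for Diet T: 529/900 = 0.588.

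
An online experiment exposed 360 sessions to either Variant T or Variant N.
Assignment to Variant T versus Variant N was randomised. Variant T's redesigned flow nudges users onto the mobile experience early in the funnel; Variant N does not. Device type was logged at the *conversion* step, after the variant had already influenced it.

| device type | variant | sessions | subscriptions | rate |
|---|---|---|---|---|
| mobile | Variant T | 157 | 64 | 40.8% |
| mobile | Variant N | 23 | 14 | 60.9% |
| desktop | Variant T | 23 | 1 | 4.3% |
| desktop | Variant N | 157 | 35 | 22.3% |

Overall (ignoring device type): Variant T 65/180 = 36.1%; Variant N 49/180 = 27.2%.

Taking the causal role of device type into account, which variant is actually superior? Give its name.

Because the variant influences device type, device type is a post-treatment mediator, not a confounder. Stratifying on it would bias the estimate; the causal effect is the crude pooled difference.
Pooled: Variant T 36.1% vs Variant N 27.2%; Variant T is higher overall.

Variant T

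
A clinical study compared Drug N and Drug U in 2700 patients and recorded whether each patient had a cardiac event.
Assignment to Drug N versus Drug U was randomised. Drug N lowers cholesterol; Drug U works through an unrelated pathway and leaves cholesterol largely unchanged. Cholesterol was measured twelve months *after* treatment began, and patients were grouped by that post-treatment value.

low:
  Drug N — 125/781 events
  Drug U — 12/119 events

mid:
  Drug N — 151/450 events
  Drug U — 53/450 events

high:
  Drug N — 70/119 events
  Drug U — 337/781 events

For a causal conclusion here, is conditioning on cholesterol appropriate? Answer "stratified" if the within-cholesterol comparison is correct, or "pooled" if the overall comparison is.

pooled

Stratifying would compare drugs among patients the drugs themselves sorted into cholesterol groups — a form of selection on an intermediate. The unconditioned pooled rates give the total causal effect.
Pooled: Drug N 25.6% vs Drug U 29.8%; Drug N is lower overall.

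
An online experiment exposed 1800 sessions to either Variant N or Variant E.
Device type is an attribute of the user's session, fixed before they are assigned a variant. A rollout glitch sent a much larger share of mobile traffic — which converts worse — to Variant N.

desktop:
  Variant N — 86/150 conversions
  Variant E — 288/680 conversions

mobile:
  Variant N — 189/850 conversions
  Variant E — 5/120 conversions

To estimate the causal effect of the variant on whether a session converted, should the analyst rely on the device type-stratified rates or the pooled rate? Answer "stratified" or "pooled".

stratified

The imbalance in device type arose from how sessions were allocated, not from anything the variant did; and device type independently affects the outcome. The pooled gap is confounded — condition on device type.
Within each level — desktop: 57.3% vs 42.4%; mobile: 22.2% vs 4.2% — Variant N is higher every time.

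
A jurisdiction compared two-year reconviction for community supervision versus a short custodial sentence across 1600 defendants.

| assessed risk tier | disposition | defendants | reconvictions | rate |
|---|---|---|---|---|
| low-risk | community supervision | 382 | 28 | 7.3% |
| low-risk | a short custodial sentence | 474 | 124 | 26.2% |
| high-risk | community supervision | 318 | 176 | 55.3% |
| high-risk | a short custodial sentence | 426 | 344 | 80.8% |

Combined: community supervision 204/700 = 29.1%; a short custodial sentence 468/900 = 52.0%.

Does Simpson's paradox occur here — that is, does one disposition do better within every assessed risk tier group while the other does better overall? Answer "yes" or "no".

no

Within each assessed risk tier level (low-risk 7.3% vs 26.2%; high-risk 55.3% vs 80.8%), community supervision has the lower rate every time. Pooled: 29.1% vs 52.0% — community supervision has the lower rate overall. They agree.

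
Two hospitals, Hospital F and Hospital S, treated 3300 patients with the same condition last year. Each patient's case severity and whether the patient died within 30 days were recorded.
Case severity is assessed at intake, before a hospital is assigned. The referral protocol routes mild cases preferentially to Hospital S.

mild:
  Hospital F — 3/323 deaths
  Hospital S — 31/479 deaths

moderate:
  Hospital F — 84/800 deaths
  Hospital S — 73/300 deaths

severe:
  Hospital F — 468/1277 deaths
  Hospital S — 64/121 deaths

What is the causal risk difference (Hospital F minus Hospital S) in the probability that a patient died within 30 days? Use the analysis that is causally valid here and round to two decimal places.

The case severity-specific comparison favours Hospital F throughout, but the pooled figures favour Hospital S. The question is whether to condition on case severity.
Case severity differs across hospitals for reasons unrelated to any effect of the hospital itself, and it separately predicts the outcome — a classic confounder. We must compare within case severity levels.
Adjusting over the population distribution of case severity: 0.243·(0.009−0.065) + 0.333·(0.105−0.243) + 0.424·(0.366−0.529) = -0.128.

-0.13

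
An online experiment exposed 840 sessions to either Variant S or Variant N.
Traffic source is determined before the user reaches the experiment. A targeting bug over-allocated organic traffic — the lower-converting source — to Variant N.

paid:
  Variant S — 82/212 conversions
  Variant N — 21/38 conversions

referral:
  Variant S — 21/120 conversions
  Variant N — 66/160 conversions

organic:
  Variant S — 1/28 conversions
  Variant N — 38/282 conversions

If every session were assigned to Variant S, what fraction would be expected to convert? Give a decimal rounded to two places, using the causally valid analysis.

0.19

The traffic source-specific comparison favours Variant N throughout, but the pooled figures favour Variant S. The question is whether to condition on traffic source.
Traffic source differs across variants for reasons unrelated to any effect of the variant itself, and it separately predicts the outcome — a classic confounder. We must compare within traffic source levels.
Standardising Variant S to the population traffic source mix: 0.298·82/212 + 0.333·21/120 + 0.369·1/28 = 0.187.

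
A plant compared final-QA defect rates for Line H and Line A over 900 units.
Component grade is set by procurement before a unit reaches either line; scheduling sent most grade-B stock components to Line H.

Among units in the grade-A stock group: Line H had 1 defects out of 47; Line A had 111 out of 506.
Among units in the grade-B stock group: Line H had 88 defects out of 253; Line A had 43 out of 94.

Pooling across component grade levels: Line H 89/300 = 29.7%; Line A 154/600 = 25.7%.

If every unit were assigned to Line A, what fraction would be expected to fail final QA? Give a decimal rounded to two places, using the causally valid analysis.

0.31

Since component grade is a pre-existing factor (not a product of the line) and it affects the outcome on its own, it is a confounder. The stratified rates, not the pooled rate, identify the causal effect.
Standardising Line A to the population component grade mix: 0.614·111/506 + 0.386·43/94 = 0.311.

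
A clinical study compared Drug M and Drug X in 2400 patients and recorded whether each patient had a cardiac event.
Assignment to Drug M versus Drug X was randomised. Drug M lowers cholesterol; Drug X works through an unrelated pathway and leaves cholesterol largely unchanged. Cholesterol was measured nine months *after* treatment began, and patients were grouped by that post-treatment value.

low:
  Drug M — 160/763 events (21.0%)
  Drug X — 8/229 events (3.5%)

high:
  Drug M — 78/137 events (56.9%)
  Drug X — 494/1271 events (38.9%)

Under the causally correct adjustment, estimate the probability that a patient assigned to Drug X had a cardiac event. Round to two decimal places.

0.33

Cholesterol is recorded after the drug and is itself shifted by it — it sits on the causal path from drug to outcome. Conditioning on a mediator would strip out part of the effect we want; the pooled comparison gives the total causal effect.
So P(outcome | do(Drug X)) is just the pooled rate for Drug X: 502/1500 = 0.335.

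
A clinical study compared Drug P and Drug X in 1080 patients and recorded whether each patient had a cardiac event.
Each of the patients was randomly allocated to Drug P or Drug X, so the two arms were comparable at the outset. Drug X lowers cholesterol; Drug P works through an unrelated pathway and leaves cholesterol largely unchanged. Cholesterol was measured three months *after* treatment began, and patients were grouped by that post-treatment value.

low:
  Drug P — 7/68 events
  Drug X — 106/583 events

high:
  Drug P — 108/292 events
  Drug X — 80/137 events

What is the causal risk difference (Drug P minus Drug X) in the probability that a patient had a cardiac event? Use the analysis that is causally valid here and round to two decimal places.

+0.06

Stratifying would compare drugs among patients the drugs themselves sorted into cholesterol groups — a form of selection on an intermediate. The unconditioned pooled rates give the total causal effect.
The causal difference is the pooled difference: 0.319 − 0.258 = +0.061.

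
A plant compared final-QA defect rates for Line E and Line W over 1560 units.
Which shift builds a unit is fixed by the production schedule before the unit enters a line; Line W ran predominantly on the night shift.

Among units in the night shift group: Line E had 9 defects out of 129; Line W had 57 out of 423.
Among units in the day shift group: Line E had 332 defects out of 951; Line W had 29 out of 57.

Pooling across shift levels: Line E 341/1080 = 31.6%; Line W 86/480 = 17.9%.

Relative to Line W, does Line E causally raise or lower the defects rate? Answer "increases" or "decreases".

decreases

The stratified and pooled comparisons disagree (Line E wins within each shift; Line W wins overall), so the answer turns on the causal role of shift.
Shift satisfies the back-door criterion: it is not a descendant of the line, and it blocks the spurious path from line to outcome. Adjusting for it (i.e., using the within-shift rates) gives the causal effect.
Within each level — night shift: 7.0% vs 13.5%; day shift: 34.9% vs 50.9% — Line E is lower every time.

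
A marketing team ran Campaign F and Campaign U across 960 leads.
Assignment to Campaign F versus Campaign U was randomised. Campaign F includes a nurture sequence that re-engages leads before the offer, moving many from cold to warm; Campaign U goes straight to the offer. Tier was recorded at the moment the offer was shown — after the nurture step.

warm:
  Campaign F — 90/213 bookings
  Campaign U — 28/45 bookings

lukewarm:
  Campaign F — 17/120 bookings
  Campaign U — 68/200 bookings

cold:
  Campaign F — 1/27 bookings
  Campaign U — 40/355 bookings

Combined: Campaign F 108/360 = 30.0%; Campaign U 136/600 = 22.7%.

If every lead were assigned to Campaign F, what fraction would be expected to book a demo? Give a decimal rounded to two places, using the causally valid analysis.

0.30

The engagement tier-specific comparison favours Campaign U throughout, but the pooled figures favour Campaign F. The question is whether to condition on engagement tier.
Engagement tier is downstream of the campaign. One should not condition on a consequence of treatment, so the overall rates are the right comparison.
So P(outcome | do(Campaign F)) is just the pooled rate for Campaign F: 108/360 = 0.300.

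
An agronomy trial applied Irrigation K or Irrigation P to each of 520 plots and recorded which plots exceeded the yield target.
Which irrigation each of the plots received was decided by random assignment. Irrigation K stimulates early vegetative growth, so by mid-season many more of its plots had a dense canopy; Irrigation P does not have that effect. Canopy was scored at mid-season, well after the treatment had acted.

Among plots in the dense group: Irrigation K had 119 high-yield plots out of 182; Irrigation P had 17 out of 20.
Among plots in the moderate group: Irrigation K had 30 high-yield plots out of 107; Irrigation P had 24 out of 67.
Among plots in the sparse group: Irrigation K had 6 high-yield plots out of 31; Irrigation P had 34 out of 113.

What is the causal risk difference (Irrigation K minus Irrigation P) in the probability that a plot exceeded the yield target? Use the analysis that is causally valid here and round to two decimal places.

+0.11

The distribution of mid-season canopy is itself part of what the irrigation does — it is an intermediate outcome. Holding it fixed would remove that part of the effect; the total effect is the pooled difference.
The causal difference is the pooled difference: 0.484 − 0.375 = +0.109.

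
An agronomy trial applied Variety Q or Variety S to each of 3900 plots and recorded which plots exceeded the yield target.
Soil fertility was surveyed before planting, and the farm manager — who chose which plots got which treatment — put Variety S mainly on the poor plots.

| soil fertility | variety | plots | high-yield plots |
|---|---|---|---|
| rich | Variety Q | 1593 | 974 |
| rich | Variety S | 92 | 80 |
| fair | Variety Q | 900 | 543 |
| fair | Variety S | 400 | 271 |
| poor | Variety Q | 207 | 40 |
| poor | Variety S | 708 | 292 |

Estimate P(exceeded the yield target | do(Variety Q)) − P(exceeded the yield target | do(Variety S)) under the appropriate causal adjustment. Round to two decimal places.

-0.19

The soil fertility-specific comparison favours Variety S throughout, but the pooled figures favour Variety Q. The question is whether to condition on soil fertility.
Nothing the variety does changes soil fertility; the imbalance is an allocation artefact. With soil fertility also predicting the outcome, the pooled figure is confounded, and the within-stratum comparison is the causal one.
Adjusting over the population distribution of soil fertility: 0.432·(0.611−0.870) + 0.333·(0.603−0.677) + 0.235·(0.193−0.412) = -0.188.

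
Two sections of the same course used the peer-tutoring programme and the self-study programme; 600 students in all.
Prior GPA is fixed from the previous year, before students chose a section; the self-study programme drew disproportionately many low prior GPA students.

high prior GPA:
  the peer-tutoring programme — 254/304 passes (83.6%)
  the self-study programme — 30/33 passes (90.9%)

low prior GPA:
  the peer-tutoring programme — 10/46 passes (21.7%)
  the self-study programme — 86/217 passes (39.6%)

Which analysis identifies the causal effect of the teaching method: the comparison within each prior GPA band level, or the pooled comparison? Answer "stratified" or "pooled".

stratified

the self-study programme is higher inside every prior GPA band stratum but the peer-tutoring programme is higher in aggregate. Whether to stratify depends on how prior GPA band relates to the teaching method.
Since prior GPA band is a pre-existing factor (not a product of the teaching method) and it affects the outcome on its own, it is a confounder. The stratified rates, not the pooled rate, identify the causal effect.
Within each level — high prior GPA: 83.6% vs 90.9%; low prior GPA: 21.7% vs 39.6% — the self-study programme is higher every time.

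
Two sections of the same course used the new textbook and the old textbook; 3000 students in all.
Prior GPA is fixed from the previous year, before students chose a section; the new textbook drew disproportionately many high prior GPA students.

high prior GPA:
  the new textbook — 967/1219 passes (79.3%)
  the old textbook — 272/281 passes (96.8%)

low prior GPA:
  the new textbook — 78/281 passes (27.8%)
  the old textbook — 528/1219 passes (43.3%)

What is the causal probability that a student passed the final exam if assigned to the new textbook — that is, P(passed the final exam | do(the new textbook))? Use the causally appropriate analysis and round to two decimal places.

the old textbook is higher inside every prior GPA band stratum but the new textbook is higher in aggregate. Whether to stratify depends on how prior GPA band relates to the teaching method.
Prior GPA band differs across teaching methods for reasons unrelated to any effect of the teaching method itself, and it separately predicts the outcome — a classic confounder. We must compare within prior GPA band levels.
Standardising the new textbook to the population prior GPA band mix: 0.500·967/1219 + 0.500·78/281 = 0.535.

0.54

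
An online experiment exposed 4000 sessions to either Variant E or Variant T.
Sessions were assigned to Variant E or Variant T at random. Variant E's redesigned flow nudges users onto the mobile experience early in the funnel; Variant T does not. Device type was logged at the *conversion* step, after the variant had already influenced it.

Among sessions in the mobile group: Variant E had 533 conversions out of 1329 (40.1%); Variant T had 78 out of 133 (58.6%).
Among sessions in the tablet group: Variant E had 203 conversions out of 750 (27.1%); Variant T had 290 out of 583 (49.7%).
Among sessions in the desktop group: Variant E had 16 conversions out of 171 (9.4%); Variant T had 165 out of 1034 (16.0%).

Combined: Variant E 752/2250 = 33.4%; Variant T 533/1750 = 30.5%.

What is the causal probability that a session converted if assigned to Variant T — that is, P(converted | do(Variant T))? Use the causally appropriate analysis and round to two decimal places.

0.30

The device type-specific comparison favours Variant T throughout, but the pooled figures favour Variant E. The question is whether to condition on device type.
Because the variant influences device type, device type is a post-treatment mediator, not a confounder. Stratifying on it would bias the estimate; the causal effect is the crude pooled difference.
So P(outcome | do(Variant T)) is just the pooled rate for Variant T: 533/1750 = 0.305.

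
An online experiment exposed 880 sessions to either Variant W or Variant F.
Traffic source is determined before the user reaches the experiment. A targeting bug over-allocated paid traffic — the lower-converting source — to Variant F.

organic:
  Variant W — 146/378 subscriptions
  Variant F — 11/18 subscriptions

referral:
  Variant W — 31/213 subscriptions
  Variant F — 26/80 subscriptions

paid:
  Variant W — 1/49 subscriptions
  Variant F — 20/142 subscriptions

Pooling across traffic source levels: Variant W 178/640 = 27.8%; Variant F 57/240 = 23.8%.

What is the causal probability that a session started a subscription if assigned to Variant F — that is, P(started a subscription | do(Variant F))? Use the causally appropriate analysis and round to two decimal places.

Variant F is higher inside every traffic source stratum but Variant W is higher in aggregate. Whether to stratify depends on how traffic source relates to the variant.
Nothing the variant does changes traffic source; the imbalance is an allocation artefact. With traffic source also predicting the outcome, the pooled figure is confounded, and the within-stratum comparison is the causal one.
Standardising Variant F to the population traffic source mix: 0.450·11/18 + 0.333·26/80 + 0.217·20/142 = 0.414.

0.41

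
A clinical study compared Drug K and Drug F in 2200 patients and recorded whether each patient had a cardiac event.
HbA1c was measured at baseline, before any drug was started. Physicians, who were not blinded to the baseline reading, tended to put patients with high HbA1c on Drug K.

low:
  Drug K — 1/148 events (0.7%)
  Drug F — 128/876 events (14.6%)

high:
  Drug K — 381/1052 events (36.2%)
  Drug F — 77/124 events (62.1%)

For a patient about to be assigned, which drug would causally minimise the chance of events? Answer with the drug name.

Drug K

HbA1c is set before the drug has any effect — it is not caused by the drug — and it independently drives the outcome. That makes it a confounder, so the causal comparison is within HbA1c levels.
Within each level — low: 0.7% vs 14.6%; high: 36.2% vs 62.1% — Drug K is lower every time.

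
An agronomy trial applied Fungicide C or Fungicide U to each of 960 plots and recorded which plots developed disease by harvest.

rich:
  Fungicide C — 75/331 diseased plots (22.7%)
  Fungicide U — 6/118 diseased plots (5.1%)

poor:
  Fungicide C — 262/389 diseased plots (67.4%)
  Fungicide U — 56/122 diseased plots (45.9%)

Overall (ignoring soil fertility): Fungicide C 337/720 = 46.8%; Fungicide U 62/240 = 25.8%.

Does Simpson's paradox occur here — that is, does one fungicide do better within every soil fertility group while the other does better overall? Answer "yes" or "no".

no

Within each soil fertility level (rich 22.7% vs 5.1%; poor 67.4% vs 45.9%), Fungicide U has the lower rate every time. Pooled: 46.8% vs 25.8% — Fungicide U has the lower rate overall. They agree.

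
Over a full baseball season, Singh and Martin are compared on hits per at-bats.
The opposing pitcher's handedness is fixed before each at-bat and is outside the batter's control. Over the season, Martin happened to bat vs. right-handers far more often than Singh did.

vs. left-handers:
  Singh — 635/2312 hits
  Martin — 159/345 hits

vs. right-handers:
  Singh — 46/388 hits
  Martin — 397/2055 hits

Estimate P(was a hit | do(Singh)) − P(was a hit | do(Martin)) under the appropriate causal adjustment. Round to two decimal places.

Pitcher handedness satisfies the back-door criterion: it is not a descendant of the player, and it blocks the spurious path from player to outcome. Adjusting for it (i.e., using the within-pitcher handedness rates) gives the causal effect.
Adjusting over the population distribution of pitcher handedness: 0.521·(0.275−0.461) + 0.479·(0.119−0.193) = -0.133.

-0.13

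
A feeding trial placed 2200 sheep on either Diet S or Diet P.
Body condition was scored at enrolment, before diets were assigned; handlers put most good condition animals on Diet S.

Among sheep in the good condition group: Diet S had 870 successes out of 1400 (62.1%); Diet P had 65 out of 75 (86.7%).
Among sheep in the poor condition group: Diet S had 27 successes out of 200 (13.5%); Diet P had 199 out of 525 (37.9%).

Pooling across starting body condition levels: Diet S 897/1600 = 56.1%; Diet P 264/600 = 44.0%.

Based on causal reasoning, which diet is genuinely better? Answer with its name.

Diet P

The starting body condition-specific comparison favours Diet P throughout, but the pooled figures favour Diet S. The question is whether to condition on starting body condition.
Starting body condition differs across diets for reasons unrelated to any effect of the diet itself, and it separately predicts the outcome — a classic confounder. We must compare within starting body condition levels.
Within each level — good condition: 62.1% vs 86.7%; poor condition: 13.5% vs 37.9% — Diet P is higher every time.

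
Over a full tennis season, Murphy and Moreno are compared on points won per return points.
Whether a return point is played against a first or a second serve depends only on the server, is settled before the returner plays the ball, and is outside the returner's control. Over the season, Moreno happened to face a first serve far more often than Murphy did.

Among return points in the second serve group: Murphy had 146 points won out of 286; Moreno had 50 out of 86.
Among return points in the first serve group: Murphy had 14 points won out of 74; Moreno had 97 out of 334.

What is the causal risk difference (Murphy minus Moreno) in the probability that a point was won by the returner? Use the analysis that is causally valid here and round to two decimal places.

-0.09

Since serve type is a pre-existing factor (not a product of the player) and it affects the outcome on its own, it is a confounder. The stratified rates, not the pooled rate, identify the causal effect.
Adjusting over the population distribution of serve type: 0.477·(0.510−0.581) + 0.523·(0.189−0.290) = -0.087.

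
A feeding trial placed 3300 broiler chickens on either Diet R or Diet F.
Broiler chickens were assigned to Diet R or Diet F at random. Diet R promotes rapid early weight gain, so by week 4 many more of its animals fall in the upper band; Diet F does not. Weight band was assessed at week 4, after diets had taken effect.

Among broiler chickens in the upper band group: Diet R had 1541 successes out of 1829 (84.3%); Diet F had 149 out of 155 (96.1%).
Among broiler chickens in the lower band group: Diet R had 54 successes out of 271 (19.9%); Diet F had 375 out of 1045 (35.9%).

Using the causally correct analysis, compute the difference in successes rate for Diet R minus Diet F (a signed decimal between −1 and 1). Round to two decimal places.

The week-4 weight band-specific comparison favours Diet F throughout, but the pooled figures favour Diet R. The question is whether to condition on week-4 weight band.
The distribution of week-4 weight band is itself part of what the diet does — it is an intermediate outcome. Holding it fixed would remove that part of the effect; the total effect is the pooled difference.
The causal difference is the pooled difference: 0.760 − 0.437 = +0.323.

+0.32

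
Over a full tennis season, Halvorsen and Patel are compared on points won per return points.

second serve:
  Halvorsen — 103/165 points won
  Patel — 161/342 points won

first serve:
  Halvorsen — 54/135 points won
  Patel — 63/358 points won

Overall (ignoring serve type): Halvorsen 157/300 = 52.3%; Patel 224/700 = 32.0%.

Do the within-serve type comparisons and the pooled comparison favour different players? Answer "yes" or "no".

no

Within each serve type level (second serve 62.4% vs 47.1%; first serve 40.0% vs 17.6%), Halvorsen has the higher rate every time. Pooled: 52.3% vs 32.0% — Halvorsen has the higher rate overall. They agree.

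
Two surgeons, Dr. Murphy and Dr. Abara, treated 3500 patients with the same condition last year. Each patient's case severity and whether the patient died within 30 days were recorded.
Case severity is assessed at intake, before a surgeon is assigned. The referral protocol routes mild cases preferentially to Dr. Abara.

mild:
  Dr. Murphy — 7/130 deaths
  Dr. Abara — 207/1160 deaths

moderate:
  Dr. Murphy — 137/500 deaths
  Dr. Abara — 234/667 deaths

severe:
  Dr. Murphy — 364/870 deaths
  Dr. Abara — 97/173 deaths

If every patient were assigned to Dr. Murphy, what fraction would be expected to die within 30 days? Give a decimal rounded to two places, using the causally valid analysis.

Within every case severity level Dr. Murphy has the lower rate, yet pooled Dr. Abara does — Simpson's reversal.
Since case severity is a pre-existing factor (not a product of the surgeon) and it affects the outcome on its own, it is a confounder. The stratified rates, not the pooled rate, identify the causal effect.
Standardising Dr. Murphy to the population case severity mix: 0.369·7/130 + 0.333·137/500 + 0.298·364/870 = 0.236.

0.24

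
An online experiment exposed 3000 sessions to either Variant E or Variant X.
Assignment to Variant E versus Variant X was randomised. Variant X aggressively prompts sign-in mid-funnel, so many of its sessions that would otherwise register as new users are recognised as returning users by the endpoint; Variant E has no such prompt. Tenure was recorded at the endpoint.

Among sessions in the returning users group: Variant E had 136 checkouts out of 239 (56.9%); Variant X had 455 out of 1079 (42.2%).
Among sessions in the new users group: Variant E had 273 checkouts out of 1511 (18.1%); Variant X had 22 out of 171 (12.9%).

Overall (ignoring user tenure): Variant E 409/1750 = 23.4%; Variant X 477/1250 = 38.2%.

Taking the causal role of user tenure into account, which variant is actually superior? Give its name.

Variant X

User tenure here is a post-treatment variable shaped by the variant; conditioning on it would introduce bias rather than remove it. The overall comparison is the causal one.
Pooled: Variant E 23.4% vs Variant X 38.2%; Variant X is higher overall.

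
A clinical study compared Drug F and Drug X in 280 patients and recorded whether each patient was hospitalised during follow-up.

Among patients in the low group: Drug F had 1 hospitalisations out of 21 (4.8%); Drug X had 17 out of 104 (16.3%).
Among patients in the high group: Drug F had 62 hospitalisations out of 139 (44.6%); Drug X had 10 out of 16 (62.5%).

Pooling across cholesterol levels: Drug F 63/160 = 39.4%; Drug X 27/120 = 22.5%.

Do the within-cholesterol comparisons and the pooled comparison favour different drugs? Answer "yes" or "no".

yes

Within each cholesterol level (low 4.8% vs 16.3%; high 44.6% vs 62.5%), Drug F has the lower rate every time. Pooled: 39.4% vs 22.5% — Drug X has the lower rate overall. The two comparisons disagree.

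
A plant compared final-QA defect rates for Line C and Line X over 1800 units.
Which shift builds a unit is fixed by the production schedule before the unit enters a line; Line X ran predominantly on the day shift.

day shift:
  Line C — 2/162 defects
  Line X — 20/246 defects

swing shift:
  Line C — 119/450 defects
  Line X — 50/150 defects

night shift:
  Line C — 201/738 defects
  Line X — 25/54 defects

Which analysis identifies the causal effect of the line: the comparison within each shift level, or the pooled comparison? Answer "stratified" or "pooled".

stratified

Shift differs across lines for reasons unrelated to any effect of the line itself, and it separately predicts the outcome — a classic confounder. We must compare within shift levels.
Within each level — day shift: 1.2% vs 8.1%; swing shift: 26.4% vs 33.3%; night shift: 27.2% vs 46.3% — Line C is lower every time.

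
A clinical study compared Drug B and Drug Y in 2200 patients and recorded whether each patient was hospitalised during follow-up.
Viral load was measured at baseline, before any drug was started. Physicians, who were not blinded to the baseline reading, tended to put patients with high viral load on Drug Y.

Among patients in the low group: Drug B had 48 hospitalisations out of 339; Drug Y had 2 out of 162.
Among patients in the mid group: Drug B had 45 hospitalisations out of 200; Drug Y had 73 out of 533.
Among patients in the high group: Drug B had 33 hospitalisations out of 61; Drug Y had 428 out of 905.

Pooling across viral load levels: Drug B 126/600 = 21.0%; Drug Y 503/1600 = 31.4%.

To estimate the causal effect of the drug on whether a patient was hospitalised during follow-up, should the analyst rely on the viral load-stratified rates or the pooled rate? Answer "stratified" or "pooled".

stratified

Since viral load is a pre-existing factor (not a product of the drug) and it affects the outcome on its own, it is a confounder. The stratified rates, not the pooled rate, identify the causal effect.
Within each level — low: 14.2% vs 1.2%; mid: 22.5% vs 13.7%; high: 54.1% vs 47.3% — Drug Y is lower every time.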